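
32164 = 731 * 44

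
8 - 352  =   - 344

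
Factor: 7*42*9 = 2646 = 2^1*3^3 *7^2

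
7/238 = 1/34 = 0.03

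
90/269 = 90/269=0.33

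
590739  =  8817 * 67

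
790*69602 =54985580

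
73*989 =72197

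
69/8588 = 69/8588= 0.01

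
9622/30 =320 + 11/15= 320.73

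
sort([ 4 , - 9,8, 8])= [ - 9,4,8,8 ]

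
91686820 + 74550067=166236887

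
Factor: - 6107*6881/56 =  - 2^( - 3) * 31^1*197^1*983^1 = - 6003181/8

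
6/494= 3/247 = 0.01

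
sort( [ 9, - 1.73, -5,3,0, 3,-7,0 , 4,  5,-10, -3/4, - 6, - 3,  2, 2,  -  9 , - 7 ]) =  [ -10, - 9, - 7, - 7,-6,-5 , - 3, - 1.73, - 3/4,0,  0,  2 , 2 , 3 , 3, 4, 5, 9 ]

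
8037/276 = 2679/92  =  29.12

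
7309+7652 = 14961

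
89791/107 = 839 + 18/107 =839.17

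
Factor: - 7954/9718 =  - 3977/4859  =  - 41^1*43^( - 1)*97^1 * 113^( - 1) 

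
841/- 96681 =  - 1  +  95840/96681 = - 0.01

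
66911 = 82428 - 15517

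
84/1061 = 84/1061 = 0.08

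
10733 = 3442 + 7291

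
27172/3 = 9057 + 1/3=9057.33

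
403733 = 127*3179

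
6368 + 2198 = 8566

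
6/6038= 3/3019 = 0.00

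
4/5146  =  2/2573 = 0.00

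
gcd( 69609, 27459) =3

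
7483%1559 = 1247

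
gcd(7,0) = 7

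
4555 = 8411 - 3856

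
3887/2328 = 1 +1559/2328 = 1.67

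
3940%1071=727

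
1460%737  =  723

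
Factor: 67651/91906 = 2^(- 1 ) *45953^( - 1 )*67651^1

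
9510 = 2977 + 6533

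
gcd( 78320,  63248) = 16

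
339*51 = 17289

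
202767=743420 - 540653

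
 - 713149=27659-740808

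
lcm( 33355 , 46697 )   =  233485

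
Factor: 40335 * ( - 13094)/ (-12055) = 105629298/2411 =2^1*3^1*2411^(-1 )*2689^1*6547^1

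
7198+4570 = 11768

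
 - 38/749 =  - 1  +  711/749 = - 0.05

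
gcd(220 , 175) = 5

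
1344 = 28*48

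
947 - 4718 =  - 3771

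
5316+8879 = 14195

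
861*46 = 39606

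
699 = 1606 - 907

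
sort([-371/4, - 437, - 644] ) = [ - 644 , - 437, - 371/4 ] 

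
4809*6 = 28854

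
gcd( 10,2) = 2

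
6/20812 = 3/10406 = 0.00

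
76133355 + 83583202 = 159716557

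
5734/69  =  5734/69 = 83.10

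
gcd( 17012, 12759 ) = 4253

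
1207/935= 1 +16/55 = 1.29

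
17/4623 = 17/4623 = 0.00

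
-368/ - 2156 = 92/539 = 0.17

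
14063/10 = 1406+3/10 = 1406.30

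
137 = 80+57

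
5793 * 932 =5399076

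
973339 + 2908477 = 3881816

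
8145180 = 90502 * 90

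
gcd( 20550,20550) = 20550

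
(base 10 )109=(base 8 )155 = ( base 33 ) 3A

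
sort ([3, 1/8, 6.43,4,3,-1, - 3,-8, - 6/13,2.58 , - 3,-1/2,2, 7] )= [-8, - 3, - 3, - 1,-1/2, - 6/13,1/8, 2,2.58,  3,3,4,6.43, 7 ]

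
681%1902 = 681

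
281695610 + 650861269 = 932556879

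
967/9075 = 967/9075 =0.11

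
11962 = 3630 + 8332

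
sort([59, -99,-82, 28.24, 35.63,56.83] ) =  [ - 99,  -  82  ,  28.24,35.63 , 56.83 , 59] 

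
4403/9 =4403/9 = 489.22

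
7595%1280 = 1195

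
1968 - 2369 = -401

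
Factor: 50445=3^2*5^1 * 19^1 * 59^1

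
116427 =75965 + 40462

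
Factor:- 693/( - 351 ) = 3^(-1 )*7^1 * 11^1 * 13^(-1) = 77/39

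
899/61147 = 899/61147 = 0.01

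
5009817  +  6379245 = 11389062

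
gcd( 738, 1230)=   246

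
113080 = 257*440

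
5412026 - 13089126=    - 7677100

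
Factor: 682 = 2^1*11^1*31^1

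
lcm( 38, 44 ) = 836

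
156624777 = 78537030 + 78087747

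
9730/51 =190 + 40/51  =  190.78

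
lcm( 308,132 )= 924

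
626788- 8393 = 618395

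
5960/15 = 397 + 1/3 = 397.33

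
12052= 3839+8213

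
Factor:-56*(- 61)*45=2^3*3^2*5^1*7^1*61^1 = 153720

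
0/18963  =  0 = 0.00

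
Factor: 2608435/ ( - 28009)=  - 5^1 *37^( - 1 )*233^1*757^( - 1 )*2239^1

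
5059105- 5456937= - 397832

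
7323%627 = 426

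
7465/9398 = 7465/9398 = 0.79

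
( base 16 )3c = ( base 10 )60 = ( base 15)40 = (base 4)330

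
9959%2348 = 567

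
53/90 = 53/90=0.59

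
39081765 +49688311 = 88770076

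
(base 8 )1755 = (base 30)13F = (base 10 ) 1005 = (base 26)1CH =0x3ED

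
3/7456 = 3/7456 = 0.00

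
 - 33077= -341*97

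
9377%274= 61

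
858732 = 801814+56918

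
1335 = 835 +500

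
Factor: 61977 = 3^1*73^1*283^1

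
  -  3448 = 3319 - 6767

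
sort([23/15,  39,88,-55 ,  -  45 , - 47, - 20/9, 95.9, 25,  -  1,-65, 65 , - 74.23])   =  [ -74.23, - 65, - 55, - 47,-45, - 20/9, - 1,23/15,25,39 , 65, 88,95.9 ] 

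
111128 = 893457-782329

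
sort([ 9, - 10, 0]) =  [ - 10 , 0 , 9]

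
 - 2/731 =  - 1+729/731=- 0.00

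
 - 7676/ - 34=225 + 13/17 =225.76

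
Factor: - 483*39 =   -  3^2*7^1*13^1*23^1 = - 18837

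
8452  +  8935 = 17387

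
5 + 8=13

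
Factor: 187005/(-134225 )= - 411/295 = - 3^1*5^ ( - 1)*59^( - 1 )*137^1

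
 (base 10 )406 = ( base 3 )120001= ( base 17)16F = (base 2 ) 110010110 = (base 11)33a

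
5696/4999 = 5696/4999 = 1.14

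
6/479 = 6/479=0.01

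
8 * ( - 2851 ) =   -  22808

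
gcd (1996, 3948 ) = 4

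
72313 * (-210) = - 15185730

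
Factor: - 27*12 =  - 324 = - 2^2*3^4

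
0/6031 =0= 0.00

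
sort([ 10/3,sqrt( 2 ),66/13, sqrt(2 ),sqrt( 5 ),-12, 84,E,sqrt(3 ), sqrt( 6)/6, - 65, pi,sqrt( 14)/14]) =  [ - 65, - 12,sqrt( 14 ) /14, sqrt(6 )/6,sqrt( 2 ) , sqrt ( 2 ) , sqrt(3 ),sqrt( 5) , E,pi, 10/3,66/13,84]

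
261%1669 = 261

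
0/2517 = 0 = 0.00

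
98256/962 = 102 + 66/481 = 102.14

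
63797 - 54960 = 8837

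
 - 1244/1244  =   - 1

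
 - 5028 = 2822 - 7850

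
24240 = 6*4040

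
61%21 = 19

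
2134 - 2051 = 83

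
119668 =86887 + 32781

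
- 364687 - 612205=-976892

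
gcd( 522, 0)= 522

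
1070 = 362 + 708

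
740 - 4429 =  - 3689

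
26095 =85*307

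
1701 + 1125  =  2826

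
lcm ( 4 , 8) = 8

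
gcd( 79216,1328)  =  16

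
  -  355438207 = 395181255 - 750619462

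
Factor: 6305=5^1*13^1*97^1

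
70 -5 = 65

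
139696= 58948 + 80748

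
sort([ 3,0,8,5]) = [ 0, 3,  5,8 ] 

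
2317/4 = 2317/4 = 579.25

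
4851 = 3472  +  1379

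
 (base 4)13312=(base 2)111110110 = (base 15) 237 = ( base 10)502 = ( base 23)LJ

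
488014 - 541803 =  - 53789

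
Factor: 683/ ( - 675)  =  -3^ ( - 3)  *  5^(-2)*683^1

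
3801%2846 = 955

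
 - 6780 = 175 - 6955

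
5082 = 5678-596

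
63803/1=63803 = 63803.00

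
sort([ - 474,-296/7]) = [ - 474, - 296/7]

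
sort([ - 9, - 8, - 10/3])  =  [-9, - 8,-10/3 ]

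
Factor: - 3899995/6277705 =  - 779999/1255541 = -7^ ( - 1 )*11^1*23^1*83^( - 1) * 2161^( - 1 )*3083^1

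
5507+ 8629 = 14136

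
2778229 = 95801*29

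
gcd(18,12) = 6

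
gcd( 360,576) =72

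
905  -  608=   297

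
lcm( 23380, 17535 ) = 70140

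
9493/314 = 30  +  73/314 =30.23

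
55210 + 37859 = 93069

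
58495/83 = 704 + 63/83  =  704.76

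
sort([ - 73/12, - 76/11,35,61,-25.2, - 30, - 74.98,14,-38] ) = [ - 74.98, - 38,-30,-25.2,  -  76/11, - 73/12,14,35,61] 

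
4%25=4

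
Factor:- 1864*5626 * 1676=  - 17575984064= -  2^6*29^1*97^1*233^1*419^1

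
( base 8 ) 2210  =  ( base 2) 10010001000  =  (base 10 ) 1160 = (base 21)2d5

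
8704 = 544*16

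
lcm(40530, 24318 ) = 121590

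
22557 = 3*7519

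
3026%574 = 156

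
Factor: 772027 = 19^1* 179^1*227^1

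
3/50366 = 3/50366 = 0.00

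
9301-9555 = -254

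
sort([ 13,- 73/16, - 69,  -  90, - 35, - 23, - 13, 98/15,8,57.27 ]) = [ - 90  ,-69, -35, - 23,-13, - 73/16 , 98/15,8,13,57.27]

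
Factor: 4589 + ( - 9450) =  - 4861^1 = - 4861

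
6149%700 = 549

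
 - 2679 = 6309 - 8988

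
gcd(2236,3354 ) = 1118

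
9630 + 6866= 16496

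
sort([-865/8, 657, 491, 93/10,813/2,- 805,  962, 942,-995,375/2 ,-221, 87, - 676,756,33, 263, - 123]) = [ - 995, - 805,-676,-221, - 123, - 865/8,93/10,33  ,  87,375/2, 263,813/2,491,  657,756,942,962]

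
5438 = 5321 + 117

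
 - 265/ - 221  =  265/221 = 1.20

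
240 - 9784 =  - 9544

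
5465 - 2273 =3192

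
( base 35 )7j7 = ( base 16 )241f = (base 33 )8G7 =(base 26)dhh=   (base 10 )9247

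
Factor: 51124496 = 2^4*257^1*12433^1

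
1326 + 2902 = 4228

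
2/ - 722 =  -  1 + 360/361= - 0.00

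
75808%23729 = 4621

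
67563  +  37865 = 105428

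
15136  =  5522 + 9614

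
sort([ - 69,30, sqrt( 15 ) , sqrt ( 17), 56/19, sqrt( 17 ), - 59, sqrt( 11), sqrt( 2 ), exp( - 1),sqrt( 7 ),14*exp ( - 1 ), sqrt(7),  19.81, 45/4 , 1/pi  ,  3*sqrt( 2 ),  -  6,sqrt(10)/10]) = [ - 69, - 59, - 6, sqrt(10)/10, 1/pi, exp( - 1 ), sqrt (2 ), sqrt (7), sqrt( 7), 56/19,  sqrt(11 ), sqrt(15 ), sqrt( 17 ), sqrt( 17), 3*sqrt( 2 ), 14*exp(-1 ), 45/4, 19.81, 30] 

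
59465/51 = 1165 + 50/51= 1165.98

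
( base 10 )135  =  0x87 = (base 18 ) 79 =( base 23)5k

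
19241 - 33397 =- 14156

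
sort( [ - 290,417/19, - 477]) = [-477, - 290 , 417/19]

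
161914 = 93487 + 68427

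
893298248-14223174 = 879075074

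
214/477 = 214/477 = 0.45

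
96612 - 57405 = 39207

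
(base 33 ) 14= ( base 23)1e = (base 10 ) 37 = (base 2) 100101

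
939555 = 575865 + 363690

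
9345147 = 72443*129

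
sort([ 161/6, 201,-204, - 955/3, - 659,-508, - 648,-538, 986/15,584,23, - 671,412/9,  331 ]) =[-671, - 659 , - 648,-538, - 508, - 955/3,  -  204, 23, 161/6 , 412/9, 986/15,  201,331,584] 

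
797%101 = 90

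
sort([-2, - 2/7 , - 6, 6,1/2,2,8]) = [ - 6 , - 2  , - 2/7,1/2, 2,6,8 ] 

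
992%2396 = 992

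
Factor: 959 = 7^1*137^1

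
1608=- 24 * (  -  67) 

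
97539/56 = 1741 + 43/56 = 1741.77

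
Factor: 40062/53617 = 2^1 * 3^1*11^1 * 607^1*53617^ (  -  1)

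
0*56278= 0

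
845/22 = 845/22 =38.41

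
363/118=3 + 9/118 =3.08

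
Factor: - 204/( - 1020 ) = 5^( - 1 ) = 1/5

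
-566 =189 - 755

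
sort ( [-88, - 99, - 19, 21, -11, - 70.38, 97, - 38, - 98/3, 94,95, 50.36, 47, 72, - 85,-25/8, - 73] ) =[ - 99, - 88, - 85, - 73,- 70.38, - 38, - 98/3, - 19, - 11,-25/8 , 21, 47, 50.36, 72, 94,95, 97] 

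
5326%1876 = 1574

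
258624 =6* 43104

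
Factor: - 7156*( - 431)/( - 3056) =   -  771059/764 = -  2^( - 2)*191^( - 1)*431^1*1789^1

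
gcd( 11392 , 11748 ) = 356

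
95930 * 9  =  863370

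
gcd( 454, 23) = 1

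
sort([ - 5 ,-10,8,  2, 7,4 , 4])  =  [ - 10,-5, 2,4,  4  ,  7,8] 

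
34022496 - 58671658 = - 24649162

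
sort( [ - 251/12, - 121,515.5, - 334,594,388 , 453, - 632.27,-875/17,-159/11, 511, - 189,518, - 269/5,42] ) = [ - 632.27, - 334, - 189, - 121, - 269/5, - 875/17, - 251/12, -159/11,  42, 388,453,511,  515.5,518,594 ] 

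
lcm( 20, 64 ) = 320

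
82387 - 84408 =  - 2021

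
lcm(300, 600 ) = 600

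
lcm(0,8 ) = 0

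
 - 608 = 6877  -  7485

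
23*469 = 10787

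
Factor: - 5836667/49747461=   -  3^( - 1 )*19^1 * 83^(-1)*241^( - 1 )*277^1*829^( - 1 )*1109^1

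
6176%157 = 53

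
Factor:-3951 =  - 3^2*439^1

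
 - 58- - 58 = 0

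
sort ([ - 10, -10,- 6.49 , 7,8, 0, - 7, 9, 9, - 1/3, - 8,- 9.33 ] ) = [ - 10,  -  10,-9.33, - 8,-7, - 6.49, - 1/3 , 0,7, 8 , 9, 9]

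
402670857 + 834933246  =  1237604103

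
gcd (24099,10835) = 1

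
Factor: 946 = 2^1*11^1*43^1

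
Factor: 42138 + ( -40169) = 11^1*179^1 = 1969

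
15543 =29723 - 14180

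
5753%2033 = 1687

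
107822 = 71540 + 36282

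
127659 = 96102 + 31557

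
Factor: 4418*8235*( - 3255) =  - 2^1*3^4*5^2 * 7^1*31^1 *47^2*61^1 =-118424158650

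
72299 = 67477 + 4822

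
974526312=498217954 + 476308358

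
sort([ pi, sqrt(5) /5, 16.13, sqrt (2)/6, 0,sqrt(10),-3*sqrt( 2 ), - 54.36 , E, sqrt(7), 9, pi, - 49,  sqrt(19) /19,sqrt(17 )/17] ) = [ - 54.36,  -  49, -3*sqrt(2), 0, sqrt( 19)/19,sqrt(2 ) /6,sqrt(17)/17,  sqrt(5)/5,sqrt( 7), E,  pi,pi,sqrt(10),9, 16.13]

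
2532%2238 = 294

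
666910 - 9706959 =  - 9040049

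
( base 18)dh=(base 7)506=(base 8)373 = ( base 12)18B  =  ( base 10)251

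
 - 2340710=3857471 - 6198181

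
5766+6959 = 12725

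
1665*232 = 386280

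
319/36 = 319/36= 8.86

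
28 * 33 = 924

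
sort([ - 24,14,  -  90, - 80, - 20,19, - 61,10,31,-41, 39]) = [ - 90, - 80,-61,- 41, - 24, - 20,10,14,19  ,  31,39 ] 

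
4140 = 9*460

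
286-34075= - 33789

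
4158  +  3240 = 7398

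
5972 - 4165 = 1807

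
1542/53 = 1542/53 = 29.09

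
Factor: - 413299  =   - 413299^1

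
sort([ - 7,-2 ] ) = [- 7, - 2 ]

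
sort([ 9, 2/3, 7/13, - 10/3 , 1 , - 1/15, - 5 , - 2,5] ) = [ - 5, - 10/3, - 2 ,  -  1/15, 7/13,2/3 , 1,5 , 9]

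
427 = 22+405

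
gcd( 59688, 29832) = 24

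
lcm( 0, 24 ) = 0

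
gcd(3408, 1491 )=213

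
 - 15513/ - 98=158 + 29/98 = 158.30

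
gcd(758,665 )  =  1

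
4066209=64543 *63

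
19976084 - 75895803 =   -  55919719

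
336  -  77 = 259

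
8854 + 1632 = 10486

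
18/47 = 18/47= 0.38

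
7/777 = 1/111 = 0.01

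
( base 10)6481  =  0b1100101010001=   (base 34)5KL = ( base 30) 761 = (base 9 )8801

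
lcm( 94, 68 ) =3196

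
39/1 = 39  =  39.00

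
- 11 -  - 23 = 12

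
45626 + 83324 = 128950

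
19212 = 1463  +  17749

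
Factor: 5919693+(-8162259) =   -  2242566 = - 2^1 *3^4*109^1*127^1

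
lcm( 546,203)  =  15834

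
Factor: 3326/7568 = 2^( - 3 )*11^( - 1)*43^(- 1)*1663^1 = 1663/3784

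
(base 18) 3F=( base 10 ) 69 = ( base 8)105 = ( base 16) 45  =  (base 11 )63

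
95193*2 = 190386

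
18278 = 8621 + 9657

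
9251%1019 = 80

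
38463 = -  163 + 38626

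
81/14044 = 81/14044  =  0.01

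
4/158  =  2/79 = 0.03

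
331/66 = 331/66 = 5.02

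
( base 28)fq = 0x1BE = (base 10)446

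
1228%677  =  551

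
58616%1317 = 668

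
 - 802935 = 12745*(-63) 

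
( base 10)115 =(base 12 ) 97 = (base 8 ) 163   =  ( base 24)4j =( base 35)3A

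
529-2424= -1895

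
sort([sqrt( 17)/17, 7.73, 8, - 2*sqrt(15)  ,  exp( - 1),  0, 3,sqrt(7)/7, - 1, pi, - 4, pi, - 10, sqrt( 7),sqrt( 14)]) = [-10,-2 *sqrt (15), - 4, - 1,0, sqrt( 17 ) /17,exp( - 1), sqrt(7)/7,  sqrt( 7),3, pi, pi,sqrt( 14), 7.73,8]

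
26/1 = 26 = 26.00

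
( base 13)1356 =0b101011010111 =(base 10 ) 2775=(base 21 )663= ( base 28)3f3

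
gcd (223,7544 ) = 1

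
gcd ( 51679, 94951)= 1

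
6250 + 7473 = 13723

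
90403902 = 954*94763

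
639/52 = 12 +15/52 =12.29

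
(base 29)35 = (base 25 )3H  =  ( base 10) 92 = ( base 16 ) 5C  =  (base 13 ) 71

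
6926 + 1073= 7999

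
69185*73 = 5050505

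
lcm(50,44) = 1100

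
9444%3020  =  384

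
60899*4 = 243596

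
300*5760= 1728000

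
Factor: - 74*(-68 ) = 2^3*17^1*37^1= 5032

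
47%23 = 1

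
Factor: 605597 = 605597^1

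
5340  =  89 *60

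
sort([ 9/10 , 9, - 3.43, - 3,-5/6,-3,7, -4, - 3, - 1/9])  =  [ - 4 , - 3.43 , - 3, - 3, -3, - 5/6,  -  1/9,9/10,7, 9 ]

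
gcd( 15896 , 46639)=1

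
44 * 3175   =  139700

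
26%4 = 2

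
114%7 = 2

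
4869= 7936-3067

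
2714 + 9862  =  12576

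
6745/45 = 1349/9 = 149.89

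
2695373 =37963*71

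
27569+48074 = 75643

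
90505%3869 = 1518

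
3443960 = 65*52984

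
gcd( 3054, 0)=3054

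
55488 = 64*867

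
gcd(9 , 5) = 1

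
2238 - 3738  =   - 1500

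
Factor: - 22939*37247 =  - 7^2*17^1*29^1*113^1*313^1 = -854408933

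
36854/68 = 541 + 33/34=541.97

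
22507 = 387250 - 364743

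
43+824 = 867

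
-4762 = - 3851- 911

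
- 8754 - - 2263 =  - 6491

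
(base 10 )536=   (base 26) kg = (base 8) 1030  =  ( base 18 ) 1BE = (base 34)fq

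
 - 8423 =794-9217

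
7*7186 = 50302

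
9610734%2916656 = 860766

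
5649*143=807807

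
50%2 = 0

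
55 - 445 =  - 390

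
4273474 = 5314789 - 1041315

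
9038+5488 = 14526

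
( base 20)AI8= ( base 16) 1110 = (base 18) D8C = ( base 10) 4368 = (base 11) 3311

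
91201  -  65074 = 26127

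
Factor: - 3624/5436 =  - 2^1*3^ ( - 1) = - 2/3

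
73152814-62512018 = 10640796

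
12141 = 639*19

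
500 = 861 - 361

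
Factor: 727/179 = 179^( -1 ) * 727^1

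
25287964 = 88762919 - 63474955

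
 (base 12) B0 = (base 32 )44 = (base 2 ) 10000100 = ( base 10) 132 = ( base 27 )4o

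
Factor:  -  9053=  - 11^1* 823^1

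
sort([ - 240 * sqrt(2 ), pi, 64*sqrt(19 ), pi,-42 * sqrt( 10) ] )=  [ - 240*sqrt( 2 ),-42 * sqrt(10),pi,pi,64*sqrt( 19 )] 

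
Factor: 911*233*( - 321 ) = -68136423 = - 3^1*107^1*233^1*911^1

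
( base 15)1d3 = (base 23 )i9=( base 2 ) 110100111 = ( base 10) 423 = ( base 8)647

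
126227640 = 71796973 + 54430667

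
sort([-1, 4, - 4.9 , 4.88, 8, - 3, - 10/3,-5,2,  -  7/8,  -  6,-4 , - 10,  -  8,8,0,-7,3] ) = [ - 10,  -  8,- 7, - 6, - 5,  -  4.9,-4, - 10/3, - 3, - 1, - 7/8 , 0,2, 3,4,  4.88, 8,8 ] 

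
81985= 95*863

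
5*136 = 680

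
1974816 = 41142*48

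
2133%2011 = 122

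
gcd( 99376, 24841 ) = 1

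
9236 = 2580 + 6656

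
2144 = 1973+171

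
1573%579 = 415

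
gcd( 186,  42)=6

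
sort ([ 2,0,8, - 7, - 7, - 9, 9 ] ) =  [ - 9, - 7, - 7,0, 2,8,9] 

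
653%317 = 19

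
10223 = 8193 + 2030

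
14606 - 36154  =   -21548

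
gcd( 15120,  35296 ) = 16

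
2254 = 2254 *1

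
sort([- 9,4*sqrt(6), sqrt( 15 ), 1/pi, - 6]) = [ - 9, - 6, 1/pi, sqrt(15),4*sqrt( 6 ) ] 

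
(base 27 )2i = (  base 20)3C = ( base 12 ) 60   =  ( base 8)110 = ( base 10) 72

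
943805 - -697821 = 1641626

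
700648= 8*87581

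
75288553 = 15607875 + 59680678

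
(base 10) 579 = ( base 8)1103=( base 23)124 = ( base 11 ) 487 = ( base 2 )1001000011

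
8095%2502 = 589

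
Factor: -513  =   - 3^3*19^1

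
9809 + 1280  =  11089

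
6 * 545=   3270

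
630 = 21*30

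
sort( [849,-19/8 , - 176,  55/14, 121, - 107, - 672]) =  [ - 672, - 176, - 107, - 19/8, 55/14, 121, 849]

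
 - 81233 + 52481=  - 28752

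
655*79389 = 51999795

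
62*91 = 5642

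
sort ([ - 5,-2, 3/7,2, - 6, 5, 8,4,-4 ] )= [-6, - 5,  -  4, - 2 , 3/7 , 2,  4,5, 8 ] 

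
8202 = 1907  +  6295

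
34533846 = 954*36199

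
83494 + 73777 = 157271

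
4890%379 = 342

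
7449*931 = 6935019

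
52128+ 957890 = 1010018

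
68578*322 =22082116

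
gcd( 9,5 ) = 1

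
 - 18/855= - 2/95 =- 0.02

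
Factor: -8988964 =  - 2^2*439^1*5119^1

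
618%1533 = 618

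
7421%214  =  145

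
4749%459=159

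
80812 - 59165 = 21647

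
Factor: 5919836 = 2^2*13^1*113843^1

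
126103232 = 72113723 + 53989509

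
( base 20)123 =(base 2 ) 110111011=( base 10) 443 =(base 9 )542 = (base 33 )DE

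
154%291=154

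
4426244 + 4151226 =8577470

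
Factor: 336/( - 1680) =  - 5^( -1) = - 1/5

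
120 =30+90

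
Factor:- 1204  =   - 2^2 * 7^1* 43^1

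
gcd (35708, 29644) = 4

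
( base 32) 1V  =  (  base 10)63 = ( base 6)143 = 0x3f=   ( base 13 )4B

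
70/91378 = 5/6527 = 0.00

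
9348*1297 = 12124356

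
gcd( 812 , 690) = 2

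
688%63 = 58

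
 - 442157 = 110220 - 552377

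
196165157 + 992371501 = 1188536658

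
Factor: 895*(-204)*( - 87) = 15884460=2^2 * 3^2*5^1 * 17^1*29^1 * 179^1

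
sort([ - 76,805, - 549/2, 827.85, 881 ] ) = [ - 549/2, - 76,805,827.85,881]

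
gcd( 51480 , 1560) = 1560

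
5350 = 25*214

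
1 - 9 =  - 8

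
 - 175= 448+- 623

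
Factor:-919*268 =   -  2^2 * 67^1*919^1  =  - 246292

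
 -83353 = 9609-92962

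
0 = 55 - 55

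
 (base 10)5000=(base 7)20402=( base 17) 1052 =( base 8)11610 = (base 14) 1B72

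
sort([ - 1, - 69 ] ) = [ - 69, - 1] 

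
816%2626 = 816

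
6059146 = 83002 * 73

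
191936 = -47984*( - 4 )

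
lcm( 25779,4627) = 180453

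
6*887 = 5322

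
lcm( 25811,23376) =1238928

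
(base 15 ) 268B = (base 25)d46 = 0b10000000100111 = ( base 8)20047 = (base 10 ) 8231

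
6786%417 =114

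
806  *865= 697190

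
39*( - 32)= - 1248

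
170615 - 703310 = -532695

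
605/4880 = 121/976 = 0.12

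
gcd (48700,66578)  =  2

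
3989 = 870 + 3119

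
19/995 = 19/995 = 0.02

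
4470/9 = 496 + 2/3 = 496.67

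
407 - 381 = 26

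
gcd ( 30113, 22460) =1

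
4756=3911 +845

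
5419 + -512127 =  - 506708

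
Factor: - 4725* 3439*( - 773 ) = 12560689575 =3^3 * 5^2*7^1*19^1 * 181^1* 773^1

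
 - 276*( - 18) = 4968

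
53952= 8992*6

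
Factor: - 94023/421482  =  -31341/140494  =  -2^(  -  1)*3^1*31^1*199^( - 1)*337^1 * 353^( - 1) 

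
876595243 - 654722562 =221872681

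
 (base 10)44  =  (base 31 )1d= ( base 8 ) 54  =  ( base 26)1i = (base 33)1b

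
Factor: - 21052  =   - 2^2*19^1*277^1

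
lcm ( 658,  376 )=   2632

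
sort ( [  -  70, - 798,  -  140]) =[ -798,  -  140,  -  70]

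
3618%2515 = 1103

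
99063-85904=13159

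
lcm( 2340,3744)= 18720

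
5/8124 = 5/8124 = 0.00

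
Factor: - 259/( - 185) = 5^( - 1 )*7^1 = 7/5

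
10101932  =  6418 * 1574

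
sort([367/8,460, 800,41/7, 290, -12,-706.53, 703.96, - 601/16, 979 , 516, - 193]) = [ - 706.53, - 193, - 601/16,  -  12,  41/7, 367/8,290,  460, 516,703.96, 800,979] 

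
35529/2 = 35529/2 = 17764.50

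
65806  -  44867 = 20939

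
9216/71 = 9216/71 = 129.80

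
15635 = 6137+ 9498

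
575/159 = 575/159= 3.62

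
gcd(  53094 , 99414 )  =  6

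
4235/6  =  4235/6 = 705.83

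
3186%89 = 71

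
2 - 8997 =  - 8995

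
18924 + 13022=31946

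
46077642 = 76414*603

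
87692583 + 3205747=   90898330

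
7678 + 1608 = 9286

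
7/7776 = 7/7776 = 0.00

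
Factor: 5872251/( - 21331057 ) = -533841/1939187 = - 3^1*7^1 * 11^1*2311^1*1939187^( - 1)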